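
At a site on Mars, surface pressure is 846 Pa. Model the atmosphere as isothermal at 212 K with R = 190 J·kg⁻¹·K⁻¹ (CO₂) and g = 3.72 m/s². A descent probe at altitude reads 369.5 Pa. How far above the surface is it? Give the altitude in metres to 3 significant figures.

z ≈ 8970 m

Scale height: H = RT/g = 190 × 212 / 3.72 = 10828 m.
Invert the barometric formula: z = H ln(P₀/P).
P₀/P = 846/369.5 = 2.2896; ln(2.2896) = 0.82838.
z = 10828 × 0.82838 = 8969.7 m.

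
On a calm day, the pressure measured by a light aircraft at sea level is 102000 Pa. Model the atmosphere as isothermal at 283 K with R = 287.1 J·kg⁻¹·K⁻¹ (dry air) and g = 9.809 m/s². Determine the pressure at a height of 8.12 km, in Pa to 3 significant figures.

P ≈ 38300 Pa

Scale height: H = RT/g = 287.1 × 283 / 9.809 = 8283.1 m.
Barometric formula: P = P₀ exp(−z/H).
z/H = 8120.0/8283.1 = 0.98031; exp(−0.98031) = 0.37519.
P = 102000 × 0.37519 = 38269 Pa.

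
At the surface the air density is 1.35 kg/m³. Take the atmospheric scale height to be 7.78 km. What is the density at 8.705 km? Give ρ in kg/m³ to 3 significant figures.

In an isothermal atmosphere, density decays like pressure: ρ = ρ₀ exp(−z/H).
z/H = 8705.0/7780.0 = 1.1189; exp(−1.1189) = 0.32664.
ρ = 1.35 × 0.32664 = 0.44096 kg/m³.

ρ ≈ 0.441 kg/m³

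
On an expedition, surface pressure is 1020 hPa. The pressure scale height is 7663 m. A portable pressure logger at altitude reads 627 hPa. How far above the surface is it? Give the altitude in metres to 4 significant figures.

Invert the barometric formula: z = H ln(P₀/P).
P₀/P = 1020/627 = 1.6268; ln(1.6268) = 0.48661.
z = 7663.0 × 0.48661 = 3728.9 m.

z ≈ 3729 m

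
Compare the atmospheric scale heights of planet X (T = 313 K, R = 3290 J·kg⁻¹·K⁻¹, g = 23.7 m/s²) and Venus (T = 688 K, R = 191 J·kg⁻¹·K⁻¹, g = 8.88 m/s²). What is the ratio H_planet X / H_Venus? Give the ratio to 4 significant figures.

H_planet X/H_Venus ≈ 2.936

H = RT/g for each body.
H_planet X = 3290 × 313 / 23.7 = 43450 m.
H_Venus = 191 × 688 / 8.88 = 14798 m.
H_planet X/H_Venus = 43450/14798 = 2.9362.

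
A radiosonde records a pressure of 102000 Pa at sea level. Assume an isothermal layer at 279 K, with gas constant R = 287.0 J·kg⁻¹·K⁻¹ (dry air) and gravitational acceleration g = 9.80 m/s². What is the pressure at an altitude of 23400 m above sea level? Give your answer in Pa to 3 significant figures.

P ≈ 5820 Pa

Scale height: H = RT/g = 287.0 × 279 / 9.80 = 8170.7 m.
Barometric formula: P = P₀ exp(−z/H).
z/H = 23400/8170.7 = 2.8639; exp(−2.8639) = 0.057046.
P = 102000 × 0.057046 = 5818.7 Pa.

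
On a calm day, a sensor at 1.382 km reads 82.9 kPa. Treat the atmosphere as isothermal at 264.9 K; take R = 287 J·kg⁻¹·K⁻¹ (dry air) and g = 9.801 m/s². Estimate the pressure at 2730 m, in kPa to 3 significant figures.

P ≈ 69.7 kPa

Scale height: H = RT/g = 287 × 264.9 / 9.801 = 7757.0 m.
Between two levels, P₂ = P₁ exp(−Δz/H) with Δz = z₂ − z₁.
Δz = 2730.0 − 1382.0 = 1348.0 m; Δz/H = 1348.0/7757.0 = 0.17378.
P₂ = 82.9 × exp(−0.17378) = 82.9 × 0.84048 = 69.676 kPa.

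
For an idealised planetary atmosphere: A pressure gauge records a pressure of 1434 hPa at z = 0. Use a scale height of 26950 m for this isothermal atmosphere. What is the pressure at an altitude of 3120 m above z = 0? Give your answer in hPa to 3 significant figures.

P ≈ 1280 hPa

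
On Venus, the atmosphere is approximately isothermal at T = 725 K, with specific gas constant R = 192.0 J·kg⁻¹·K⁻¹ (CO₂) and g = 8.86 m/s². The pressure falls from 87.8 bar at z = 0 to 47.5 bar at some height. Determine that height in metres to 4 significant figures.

Scale height: H = RT/g = 192.0 × 725 / 8.86 = 15711 m.
Invert the barometric formula: z = H ln(P₀/P).
P₀/P = 87.8/47.5 = 1.8484; ln(1.8484) = 0.61432.
z = 15711 × 0.61432 = 9651.6 m.

z ≈ 9652 m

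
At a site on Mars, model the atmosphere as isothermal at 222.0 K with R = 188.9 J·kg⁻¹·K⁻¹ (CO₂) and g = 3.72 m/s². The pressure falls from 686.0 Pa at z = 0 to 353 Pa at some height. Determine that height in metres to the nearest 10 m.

Scale height: H = RT/g = 188.9 × 222.0 / 3.72 = 11273 m.
Invert the barometric formula: z = H ln(P₀/P).
P₀/P = 686.0/353 = 1.9433; ln(1.9433) = 0.66439.
z = 11273 × 0.66439 = 7489.7 m.

z ≈ 7490 m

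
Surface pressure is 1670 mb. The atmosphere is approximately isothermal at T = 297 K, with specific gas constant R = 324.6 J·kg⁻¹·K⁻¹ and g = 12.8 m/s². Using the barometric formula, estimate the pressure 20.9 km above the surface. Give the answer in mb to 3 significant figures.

Scale height: H = RT/g = 324.6 × 297 / 12.8 = 7531.7 m.
Barometric formula: P = P₀ exp(−z/H).
z/H = 20900/7531.7 = 2.7749; exp(−2.7749) = 0.062356.
P = 1670 × 0.062356 = 104.13 mb.

P ≈ 104 mb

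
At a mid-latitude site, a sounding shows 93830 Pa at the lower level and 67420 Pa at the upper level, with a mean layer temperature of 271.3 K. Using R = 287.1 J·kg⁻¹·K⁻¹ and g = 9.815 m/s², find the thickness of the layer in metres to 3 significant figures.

Δz ≈ 2620 m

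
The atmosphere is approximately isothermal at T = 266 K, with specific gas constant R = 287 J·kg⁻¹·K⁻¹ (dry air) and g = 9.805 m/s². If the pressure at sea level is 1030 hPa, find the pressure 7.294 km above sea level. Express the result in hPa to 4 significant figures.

P ≈ 403.6 hPa

Scale height: H = RT/g = 287 × 266 / 9.805 = 7786.0 m.
Barometric formula: P = P₀ exp(−z/H).
z/H = 7294.0/7786.0 = 0.93681; exp(−0.93681) = 0.39188.
P = 1030 × 0.39188 = 403.64 hPa.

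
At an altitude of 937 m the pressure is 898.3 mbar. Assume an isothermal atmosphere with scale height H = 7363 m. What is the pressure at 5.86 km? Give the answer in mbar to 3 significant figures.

Between two levels, P₂ = P₁ exp(−Δz/H) with Δz = z₂ − z₁.
Δz = 5860.0 − 937.00 = 4923.0 m; Δz/H = 4923.0/7363.0 = 0.66861.
P₂ = 898.3 × exp(−0.66861) = 898.3 × 0.51242 = 460.31 mbar.

P ≈ 460 mbar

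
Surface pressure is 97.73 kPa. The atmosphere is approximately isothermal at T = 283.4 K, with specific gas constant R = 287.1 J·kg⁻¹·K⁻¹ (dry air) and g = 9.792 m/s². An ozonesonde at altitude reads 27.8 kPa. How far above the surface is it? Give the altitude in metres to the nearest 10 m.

z ≈ 10450 m

Scale height: H = RT/g = 287.1 × 283.4 / 9.792 = 8309.2 m.
Invert the barometric formula: z = H ln(P₀/P).
P₀/P = 97.73/27.8 = 3.5155; ln(3.5155) = 1.2572.
z = 8309.2 × 1.2572 = 10446 m.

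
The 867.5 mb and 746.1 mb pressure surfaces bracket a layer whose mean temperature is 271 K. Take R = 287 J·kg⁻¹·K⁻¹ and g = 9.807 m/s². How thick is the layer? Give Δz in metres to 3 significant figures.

Hypsometric equation: Δz = (R T̄/g) ln(P₁/P₂).
R T̄/g = 287 × 271 / 9.807 = 7930.8 m.
ln(867.5/746.1) = ln(1.1627) = 0.15074.
Δz = 7930.8 × 0.15074 = 1195.5 m.

Δz ≈ 1200 m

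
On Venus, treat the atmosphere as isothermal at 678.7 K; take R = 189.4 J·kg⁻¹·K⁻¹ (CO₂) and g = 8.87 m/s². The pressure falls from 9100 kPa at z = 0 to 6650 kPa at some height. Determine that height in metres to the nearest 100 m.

Scale height: H = RT/g = 189.4 × 678.7 / 8.87 = 14492 m.
Invert the barometric formula: z = H ln(P₀/P).
P₀/P = 9100/6650 = 1.3684; ln(1.3684) = 0.31364.
z = 14492 × 0.31364 = 4545.3 m.

z ≈ 4500 m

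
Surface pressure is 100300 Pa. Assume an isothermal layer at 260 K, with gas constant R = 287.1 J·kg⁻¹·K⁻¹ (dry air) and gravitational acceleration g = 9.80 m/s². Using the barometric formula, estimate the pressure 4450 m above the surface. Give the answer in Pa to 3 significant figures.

Scale height: H = RT/g = 287.1 × 260 / 9.80 = 7616.9 m.
Barometric formula: P = P₀ exp(−z/H).
z/H = 4450.0/7616.9 = 0.58423; exp(−0.58423) = 0.55753.
P = 100300 × 0.55753 = 55920 Pa.

P ≈ 55900 Pa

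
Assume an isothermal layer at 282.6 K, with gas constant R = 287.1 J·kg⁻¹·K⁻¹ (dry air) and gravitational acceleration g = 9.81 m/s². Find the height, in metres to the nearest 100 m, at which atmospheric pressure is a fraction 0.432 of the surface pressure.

z ≈ 6900 m

Scale height: H = RT/g = 287.1 × 282.6 / 9.81 = 8270.6 m.
Set P/P₀ = exp(−z/H) = 0.432, so z = −H ln(0.432).
−ln(0.432) = 0.83933; z = 8270.6 × 0.83933 = 6941.8 m.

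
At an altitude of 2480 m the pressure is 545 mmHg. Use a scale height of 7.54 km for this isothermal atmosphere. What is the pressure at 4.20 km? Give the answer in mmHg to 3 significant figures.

Between two levels, P₂ = P₁ exp(−Δz/H) with Δz = z₂ − z₁.
Δz = 4200.0 − 2480.0 = 1720.0 m; Δz/H = 1720.0/7540.0 = 0.22812.
P₂ = 545 × exp(−0.22812) = 545 × 0.79603 = 433.84 mmHg.

P ≈ 434 mmHg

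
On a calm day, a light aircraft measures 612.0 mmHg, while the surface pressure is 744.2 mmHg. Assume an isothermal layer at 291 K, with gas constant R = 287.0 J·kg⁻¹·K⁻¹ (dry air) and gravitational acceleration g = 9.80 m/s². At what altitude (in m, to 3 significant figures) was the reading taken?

z ≈ 1670 m

Scale height: H = RT/g = 287.0 × 291 / 9.80 = 8522.1 m.
Invert the barometric formula: z = H ln(P₀/P).
P₀/P = 744.2/612.0 = 1.2160; ln(1.2160) = 0.19557.
z = 8522.1 × 0.19557 = 1666.7 m.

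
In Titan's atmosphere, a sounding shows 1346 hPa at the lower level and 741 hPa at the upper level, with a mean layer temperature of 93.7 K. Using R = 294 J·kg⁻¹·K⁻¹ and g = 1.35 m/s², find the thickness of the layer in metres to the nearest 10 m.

Hypsometric equation: Δz = (R T̄/g) ln(P₁/P₂).
R T̄/g = 294 × 93.7 / 1.35 = 20406 m.
ln(1346/741) = ln(1.8165) = 0.59691.
Δz = 20406 × 0.59691 = 12181 m.

Δz ≈ 12180 m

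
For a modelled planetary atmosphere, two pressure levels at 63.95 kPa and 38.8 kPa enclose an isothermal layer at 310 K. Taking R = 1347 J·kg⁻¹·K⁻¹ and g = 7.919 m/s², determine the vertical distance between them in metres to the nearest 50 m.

Hypsometric equation: Δz = (R T̄/g) ln(P₁/P₂).
R T̄/g = 1347 × 310 / 7.919 = 52730 m.
ln(63.95/38.8) = ln(1.6482) = 0.49968.
Δz = 52730 × 0.49968 = 26348 m.

Δz ≈ 26350 m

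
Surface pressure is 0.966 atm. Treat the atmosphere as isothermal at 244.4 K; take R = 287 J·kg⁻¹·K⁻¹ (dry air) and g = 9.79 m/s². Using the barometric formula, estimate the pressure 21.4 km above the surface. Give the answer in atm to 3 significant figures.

P ≈ 0.0487 atm

Scale height: H = RT/g = 287 × 244.4 / 9.79 = 7164.7 m.
Barometric formula: P = P₀ exp(−z/H).
z/H = 21400/7164.7 = 2.9869; exp(−2.9869) = 0.050444.
P = 0.966 × 0.050444 = 0.048729 atm.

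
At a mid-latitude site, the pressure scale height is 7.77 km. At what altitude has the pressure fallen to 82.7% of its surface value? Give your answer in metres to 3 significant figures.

Set P/P₀ = exp(−z/H) = 0.827, so z = −H ln(0.827).
−ln(0.827) = 0.18995; z = 7770.0 × 0.18995 = 1475.9 m.

z ≈ 1480 m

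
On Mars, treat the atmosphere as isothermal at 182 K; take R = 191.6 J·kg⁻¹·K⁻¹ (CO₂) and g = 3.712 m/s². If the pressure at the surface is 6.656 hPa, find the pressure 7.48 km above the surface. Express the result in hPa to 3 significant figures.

P ≈ 3.00 hPa

Scale height: H = RT/g = 191.6 × 182 / 3.712 = 9394.2 m.
Barometric formula: P = P₀ exp(−z/H).
z/H = 7480.0/9394.2 = 0.79624; exp(−0.79624) = 0.45102.
P = 6.656 × 0.45102 = 3.0020 hPa.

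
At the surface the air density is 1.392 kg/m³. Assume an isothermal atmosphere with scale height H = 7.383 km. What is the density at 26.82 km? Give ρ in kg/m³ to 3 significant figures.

In an isothermal atmosphere, density decays like pressure: ρ = ρ₀ exp(−z/H).
z/H = 26820/7383.0 = 3.6327; exp(−3.6327) = 0.026445.
ρ = 1.392 × 0.026445 = 0.036811 kg/m³.

ρ ≈ 0.0368 kg/m³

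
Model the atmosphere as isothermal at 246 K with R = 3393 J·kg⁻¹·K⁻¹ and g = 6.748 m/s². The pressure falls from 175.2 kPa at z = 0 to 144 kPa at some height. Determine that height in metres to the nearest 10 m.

z ≈ 24260 m

Scale height: H = RT/g = 3393 × 246 / 6.748 = 123690 m.
Invert the barometric formula: z = H ln(P₀/P).
P₀/P = 175.2/144 = 1.2167; ln(1.2167) = 0.19614.
z = 123690 × 0.19614 = 24261 m.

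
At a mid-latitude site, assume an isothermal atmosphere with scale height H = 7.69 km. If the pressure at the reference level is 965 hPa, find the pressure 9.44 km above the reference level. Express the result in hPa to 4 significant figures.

Barometric formula: P = P₀ exp(−z/H).
z/H = 9440.0/7690.0 = 1.2276; exp(−1.2276) = 0.29299.
P = 965 × 0.29299 = 282.74 hPa.

P ≈ 282.7 hPa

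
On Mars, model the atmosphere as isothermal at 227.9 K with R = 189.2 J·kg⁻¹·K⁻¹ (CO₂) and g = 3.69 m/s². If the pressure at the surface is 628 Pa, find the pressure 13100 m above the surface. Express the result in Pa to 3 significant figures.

P ≈ 205 Pa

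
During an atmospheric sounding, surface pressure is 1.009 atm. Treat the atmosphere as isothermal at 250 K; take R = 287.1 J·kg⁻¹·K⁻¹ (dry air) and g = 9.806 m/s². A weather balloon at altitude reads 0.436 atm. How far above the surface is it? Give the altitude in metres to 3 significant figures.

Scale height: H = RT/g = 287.1 × 250 / 9.806 = 7319.5 m.
Invert the barometric formula: z = H ln(P₀/P).
P₀/P = 1.009/0.436 = 2.3142; ln(2.3142) = 0.83906.
z = 7319.5 × 0.83906 = 6141.5 m.

z ≈ 6140 m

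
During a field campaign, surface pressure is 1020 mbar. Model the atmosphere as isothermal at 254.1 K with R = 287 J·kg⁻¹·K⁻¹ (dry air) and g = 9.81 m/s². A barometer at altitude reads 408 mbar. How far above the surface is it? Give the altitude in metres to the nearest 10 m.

z ≈ 6810 m

Scale height: H = RT/g = 287 × 254.1 / 9.81 = 7433.9 m.
Invert the barometric formula: z = H ln(P₀/P).
P₀/P = 1020/408 = 2.5000; ln(2.5000) = 0.91629.
z = 7433.9 × 0.91629 = 6811.6 m.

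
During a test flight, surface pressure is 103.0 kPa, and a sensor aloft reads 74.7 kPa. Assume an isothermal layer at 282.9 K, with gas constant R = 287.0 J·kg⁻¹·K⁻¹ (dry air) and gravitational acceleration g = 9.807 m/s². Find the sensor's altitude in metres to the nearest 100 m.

z ≈ 2700 m

Scale height: H = RT/g = 287.0 × 282.9 / 9.807 = 8279.0 m.
Invert the barometric formula: z = H ln(P₀/P).
P₀/P = 103.0/74.7 = 1.3788; ln(1.3788) = 0.32121.
z = 8279.0 × 0.32121 = 2659.3 m.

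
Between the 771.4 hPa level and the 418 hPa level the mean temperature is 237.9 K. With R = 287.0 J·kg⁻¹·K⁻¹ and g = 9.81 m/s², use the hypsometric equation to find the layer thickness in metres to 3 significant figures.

Δz ≈ 4260 m

Hypsometric equation: Δz = (R T̄/g) ln(P₁/P₂).
R T̄/g = 287.0 × 237.9 / 9.81 = 6960.0 m.
ln(771.4/418) = ln(1.8455) = 0.61275.
Δz = 6960.0 × 0.61275 = 4264.7 m.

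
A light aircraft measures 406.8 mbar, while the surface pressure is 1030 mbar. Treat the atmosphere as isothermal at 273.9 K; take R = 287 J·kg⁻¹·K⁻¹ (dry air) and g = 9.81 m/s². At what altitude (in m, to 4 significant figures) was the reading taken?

Scale height: H = RT/g = 287 × 273.9 / 9.81 = 8013.2 m.
Invert the barometric formula: z = H ln(P₀/P).
P₀/P = 1030/406.8 = 2.5320; ln(2.5320) = 0.92901.
z = 8013.2 × 0.92901 = 7444.3 m.

z ≈ 7444 m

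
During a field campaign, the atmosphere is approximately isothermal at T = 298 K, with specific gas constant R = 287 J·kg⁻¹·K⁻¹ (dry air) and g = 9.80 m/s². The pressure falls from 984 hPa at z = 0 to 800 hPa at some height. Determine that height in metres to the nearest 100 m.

Scale height: H = RT/g = 287 × 298 / 9.80 = 8727.1 m.
Invert the barometric formula: z = H ln(P₀/P).
P₀/P = 984/800 = 1.2300; ln(1.2300) = 0.20701.
z = 8727.1 × 0.20701 = 1806.6 m.

z ≈ 1800 m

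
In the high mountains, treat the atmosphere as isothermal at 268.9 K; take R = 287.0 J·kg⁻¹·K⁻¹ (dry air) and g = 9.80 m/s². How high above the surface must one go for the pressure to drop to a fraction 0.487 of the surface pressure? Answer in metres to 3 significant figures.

Scale height: H = RT/g = 287.0 × 268.9 / 9.80 = 7874.9 m.
Set P/P₀ = exp(−z/H) = 0.487, so z = −H ln(0.487).
−ln(0.487) = 0.71949; z = 7874.9 × 0.71949 = 5665.9 m.

z ≈ 5670 m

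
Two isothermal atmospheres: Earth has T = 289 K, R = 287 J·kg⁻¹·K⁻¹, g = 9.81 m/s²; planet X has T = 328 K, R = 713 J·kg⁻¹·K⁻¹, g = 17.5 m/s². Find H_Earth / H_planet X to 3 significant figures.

H = RT/g for each body.
H_Earth = 287 × 289 / 9.81 = 8454.9 m.
H_planet X = 713 × 328 / 17.5 = 13364 m.
H_Earth/H_planet X = 8454.9/13364 = 0.63266.

H_Earth/H_planet X ≈ 0.633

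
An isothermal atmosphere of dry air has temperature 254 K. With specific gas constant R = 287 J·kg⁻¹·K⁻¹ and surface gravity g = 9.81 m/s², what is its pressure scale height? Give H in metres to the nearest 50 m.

The scale height of an isothermal atmosphere is H = RT/g.
H = 287 × 254 / 9.81 = 72898/9.81 = 7431.0 m.

H ≈ 7450 m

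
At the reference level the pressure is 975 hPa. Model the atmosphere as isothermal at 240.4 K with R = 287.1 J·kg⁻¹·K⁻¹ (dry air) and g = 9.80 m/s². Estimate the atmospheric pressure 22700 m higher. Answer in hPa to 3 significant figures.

Scale height: H = RT/g = 287.1 × 240.4 / 9.80 = 7042.7 m.
Barometric formula: P = P₀ exp(−z/H).
z/H = 22700/7042.7 = 3.2232; exp(−3.2232) = 0.039827.
P = 975 × 0.039827 = 38.831 hPa.

P ≈ 38.8 hPa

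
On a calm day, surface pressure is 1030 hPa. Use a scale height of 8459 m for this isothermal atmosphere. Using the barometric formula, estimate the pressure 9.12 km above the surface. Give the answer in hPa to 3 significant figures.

P ≈ 350 hPa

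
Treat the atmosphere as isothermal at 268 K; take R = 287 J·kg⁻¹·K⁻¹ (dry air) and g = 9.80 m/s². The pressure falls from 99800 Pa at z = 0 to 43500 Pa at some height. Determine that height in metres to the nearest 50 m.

Scale height: H = RT/g = 287 × 268 / 9.80 = 7848.6 m.
Invert the barometric formula: z = H ln(P₀/P).
P₀/P = 99800/43500 = 2.2943; ln(2.2943) = 0.83043.
z = 7848.6 × 0.83043 = 6517.7 m.

z ≈ 6500 m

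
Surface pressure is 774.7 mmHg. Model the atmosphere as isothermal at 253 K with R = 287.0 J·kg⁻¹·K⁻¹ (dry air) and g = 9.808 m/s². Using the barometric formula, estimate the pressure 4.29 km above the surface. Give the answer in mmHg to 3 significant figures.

Scale height: H = RT/g = 287.0 × 253 / 9.808 = 7403.2 m.
Barometric formula: P = P₀ exp(−z/H).
z/H = 4290.0/7403.2 = 0.57948; exp(−0.57948) = 0.56019.
P = 774.7 × 0.56019 = 433.98 mmHg.

P ≈ 434 mmHg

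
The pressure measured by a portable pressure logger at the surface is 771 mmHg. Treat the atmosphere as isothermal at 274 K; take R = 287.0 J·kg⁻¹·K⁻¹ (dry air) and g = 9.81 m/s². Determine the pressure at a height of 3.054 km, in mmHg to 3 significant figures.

P ≈ 527 mmHg

Scale height: H = RT/g = 287.0 × 274 / 9.81 = 8016.1 m.
Barometric formula: P = P₀ exp(−z/H).
z/H = 3054.0/8016.1 = 0.38098; exp(−0.38098) = 0.68319.
P = 771 × 0.68319 = 526.74 mmHg.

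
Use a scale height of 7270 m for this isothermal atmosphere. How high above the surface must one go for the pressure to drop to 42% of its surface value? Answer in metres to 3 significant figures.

z ≈ 6310 m

Set P/P₀ = exp(−z/H) = 0.42, so z = −H ln(0.42).
−ln(0.42) = 0.86750; z = 7270.0 × 0.86750 = 6306.7 m.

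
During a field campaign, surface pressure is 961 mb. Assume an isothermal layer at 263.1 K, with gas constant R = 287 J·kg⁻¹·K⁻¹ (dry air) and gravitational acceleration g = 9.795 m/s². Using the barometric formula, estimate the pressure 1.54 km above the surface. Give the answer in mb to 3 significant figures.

P ≈ 787 mb

Scale height: H = RT/g = 287 × 263.1 / 9.795 = 7709.0 m.
Barometric formula: P = P₀ exp(−z/H).
z/H = 1540.0/7709.0 = 0.19977; exp(−0.19977) = 0.81892.
P = 961 × 0.81892 = 786.98 mb.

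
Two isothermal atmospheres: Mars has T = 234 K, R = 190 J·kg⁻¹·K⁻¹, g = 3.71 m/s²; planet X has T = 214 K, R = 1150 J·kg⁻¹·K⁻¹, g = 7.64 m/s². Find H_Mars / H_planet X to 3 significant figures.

H_Mars/H_planet X ≈ 0.372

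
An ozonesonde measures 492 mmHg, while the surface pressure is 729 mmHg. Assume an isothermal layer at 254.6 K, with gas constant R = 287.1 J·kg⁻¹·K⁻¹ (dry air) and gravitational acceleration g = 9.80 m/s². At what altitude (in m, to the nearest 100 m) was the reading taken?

z ≈ 2900 m

Scale height: H = RT/g = 287.1 × 254.6 / 9.80 = 7458.7 m.
Invert the barometric formula: z = H ln(P₀/P).
P₀/P = 729/492 = 1.4817; ln(1.4817) = 0.39319.
z = 7458.7 × 0.39319 = 2932.7 m.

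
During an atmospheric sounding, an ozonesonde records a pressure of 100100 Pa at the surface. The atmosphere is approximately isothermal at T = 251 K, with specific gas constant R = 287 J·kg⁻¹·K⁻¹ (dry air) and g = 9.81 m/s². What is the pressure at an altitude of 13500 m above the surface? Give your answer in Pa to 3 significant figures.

Scale height: H = RT/g = 287 × 251 / 9.81 = 7343.2 m.
Barometric formula: P = P₀ exp(−z/H).
z/H = 13500/7343.2 = 1.8384; exp(−1.8384) = 0.15907.
P = 100100 × 0.15907 = 15923 Pa.

P ≈ 15900 Pa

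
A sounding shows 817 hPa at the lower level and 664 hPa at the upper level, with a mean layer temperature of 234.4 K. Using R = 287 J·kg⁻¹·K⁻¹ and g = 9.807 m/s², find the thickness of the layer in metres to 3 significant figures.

Δz ≈ 1420 m

Hypsometric equation: Δz = (R T̄/g) ln(P₁/P₂).
R T̄/g = 287 × 234.4 / 9.807 = 6859.7 m.
ln(817/664) = ln(1.2304) = 0.20734.
Δz = 6859.7 × 0.20734 = 1422.3 m.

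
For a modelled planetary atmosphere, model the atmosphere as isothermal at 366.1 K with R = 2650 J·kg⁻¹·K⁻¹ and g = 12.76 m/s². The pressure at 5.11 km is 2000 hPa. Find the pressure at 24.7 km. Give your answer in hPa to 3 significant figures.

P ≈ 1550 hPa

Scale height: H = RT/g = 2650 × 366.1 / 12.76 = 76032 m.
Between two levels, P₂ = P₁ exp(−Δz/H) with Δz = z₂ − z₁.
Δz = 24700 − 5110.0 = 19590 m; Δz/H = 19590/76032 = 0.25765.
P₂ = 2000 × exp(−0.25765) = 2000 × 0.77287 = 1545.7 hPa.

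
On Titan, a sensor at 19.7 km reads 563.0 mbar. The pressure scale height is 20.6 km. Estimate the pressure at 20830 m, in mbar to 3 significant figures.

P ≈ 533 mbar

Between two levels, P₂ = P₁ exp(−Δz/H) with Δz = z₂ − z₁.
Δz = 20830 − 19700 = 1130.0 m; Δz/H = 1130.0/20600 = 0.054854.
P₂ = 563.0 × exp(−0.054854) = 563.0 × 0.94662 = 532.95 mbar.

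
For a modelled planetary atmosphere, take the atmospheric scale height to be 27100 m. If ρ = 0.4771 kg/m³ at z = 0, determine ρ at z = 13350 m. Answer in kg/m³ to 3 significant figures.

ρ ≈ 0.292 kg/m³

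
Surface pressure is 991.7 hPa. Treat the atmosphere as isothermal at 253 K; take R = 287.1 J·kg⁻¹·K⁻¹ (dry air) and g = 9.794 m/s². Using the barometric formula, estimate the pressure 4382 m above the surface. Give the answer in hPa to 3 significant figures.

P ≈ 549 hPa

Scale height: H = RT/g = 287.1 × 253 / 9.794 = 7416.4 m.
Barometric formula: P = P₀ exp(−z/H).
z/H = 4382.0/7416.4 = 0.59085; exp(−0.59085) = 0.55386.
P = 991.7 × 0.55386 = 549.26 hPa.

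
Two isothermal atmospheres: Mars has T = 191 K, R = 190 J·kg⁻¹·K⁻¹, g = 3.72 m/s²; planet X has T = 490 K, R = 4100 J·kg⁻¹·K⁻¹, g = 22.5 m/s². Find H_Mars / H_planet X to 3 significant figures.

H_Mars/H_planet X ≈ 0.109

H = RT/g for each body.
H_Mars = 190 × 191 / 3.72 = 9755.4 m.
H_planet X = 4100 × 490 / 22.5 = 89289 m.
H_Mars/H_planet X = 9755.4/89289 = 0.10926.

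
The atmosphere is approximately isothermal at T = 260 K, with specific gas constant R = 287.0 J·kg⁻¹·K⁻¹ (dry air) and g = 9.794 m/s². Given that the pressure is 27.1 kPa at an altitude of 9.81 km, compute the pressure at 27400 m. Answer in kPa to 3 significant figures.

Scale height: H = RT/g = 287.0 × 260 / 9.794 = 7619.0 m.
Between two levels, P₂ = P₁ exp(−Δz/H) with Δz = z₂ − z₁.
Δz = 27400 − 9810.0 = 17590 m; Δz/H = 17590/7619.0 = 2.3087.
P₂ = 27.1 × exp(−2.3087) = 27.1 × 0.099390 = 2.6935 kPa.

P ≈ 2.69 kPa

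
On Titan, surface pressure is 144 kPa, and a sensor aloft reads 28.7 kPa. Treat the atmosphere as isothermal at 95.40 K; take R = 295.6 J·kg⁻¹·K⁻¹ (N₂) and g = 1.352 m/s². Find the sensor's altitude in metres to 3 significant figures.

Scale height: H = RT/g = 295.6 × 95.40 / 1.352 = 20858 m.
Invert the barometric formula: z = H ln(P₀/P).
P₀/P = 144/28.7 = 5.0174; ln(5.0174) = 1.6129.
z = 20858 × 1.6129 = 33642 m.

z ≈ 33600 m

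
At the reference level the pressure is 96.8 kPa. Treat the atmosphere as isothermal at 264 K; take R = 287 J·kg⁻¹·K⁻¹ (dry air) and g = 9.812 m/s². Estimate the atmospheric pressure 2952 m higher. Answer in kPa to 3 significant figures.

Scale height: H = RT/g = 287 × 264 / 9.812 = 7722.0 m.
Barometric formula: P = P₀ exp(−z/H).
z/H = 2952.0/7722.0 = 0.38228; exp(−0.38228) = 0.68230.
P = 96.8 × 0.68230 = 66.047 kPa.

P ≈ 66.0 kPa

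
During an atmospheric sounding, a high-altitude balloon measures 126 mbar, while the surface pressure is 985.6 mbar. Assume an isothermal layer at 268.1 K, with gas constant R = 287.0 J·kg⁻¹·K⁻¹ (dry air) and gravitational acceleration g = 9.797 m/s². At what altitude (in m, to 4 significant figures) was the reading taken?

Scale height: H = RT/g = 287.0 × 268.1 / 9.797 = 7853.9 m.
Invert the barometric formula: z = H ln(P₀/P).
P₀/P = 985.6/126 = 7.8222; ln(7.8222) = 2.0570.
z = 7853.9 × 2.0570 = 16155 m.

z ≈ 16160 m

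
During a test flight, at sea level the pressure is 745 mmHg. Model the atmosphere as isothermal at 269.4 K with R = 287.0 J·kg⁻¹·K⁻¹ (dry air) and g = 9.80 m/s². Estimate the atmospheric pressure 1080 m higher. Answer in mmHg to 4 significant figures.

Scale height: H = RT/g = 287.0 × 269.4 / 9.80 = 7889.6 m.
Barometric formula: P = P₀ exp(−z/H).
z/H = 1080.0/7889.6 = 0.13689; exp(−0.13689) = 0.87207.
P = 745 × 0.87207 = 649.69 mmHg.

P ≈ 649.7 mmHg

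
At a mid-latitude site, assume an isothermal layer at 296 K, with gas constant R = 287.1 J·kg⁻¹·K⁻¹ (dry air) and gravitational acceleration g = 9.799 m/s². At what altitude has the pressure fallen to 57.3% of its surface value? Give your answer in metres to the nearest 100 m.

z ≈ 4800 m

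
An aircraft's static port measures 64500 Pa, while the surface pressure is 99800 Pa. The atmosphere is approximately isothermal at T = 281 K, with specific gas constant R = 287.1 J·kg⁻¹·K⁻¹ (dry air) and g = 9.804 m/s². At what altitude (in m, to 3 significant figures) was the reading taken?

Scale height: H = RT/g = 287.1 × 281 / 9.804 = 8228.8 m.
Invert the barometric formula: z = H ln(P₀/P).
P₀/P = 99800/64500 = 1.5473; ln(1.5473) = 0.43651.
z = 8228.8 × 0.43651 = 3592.0 m.

z ≈ 3590 m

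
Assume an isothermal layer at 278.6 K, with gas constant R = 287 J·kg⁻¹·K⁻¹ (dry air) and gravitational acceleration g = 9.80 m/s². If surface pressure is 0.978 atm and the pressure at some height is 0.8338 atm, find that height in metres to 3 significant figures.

z ≈ 1300 m

Scale height: H = RT/g = 287 × 278.6 / 9.80 = 8159.0 m.
Invert the barometric formula: z = H ln(P₀/P).
P₀/P = 0.978/0.8338 = 1.1729; ln(1.1729) = 0.15948.
z = 8159.0 × 0.15948 = 1301.2 m.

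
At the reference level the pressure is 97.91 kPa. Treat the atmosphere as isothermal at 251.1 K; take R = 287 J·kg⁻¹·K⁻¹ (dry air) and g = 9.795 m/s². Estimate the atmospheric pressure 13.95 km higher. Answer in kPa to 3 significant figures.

Scale height: H = RT/g = 287 × 251.1 / 9.795 = 7357.4 m.
Barometric formula: P = P₀ exp(−z/H).
z/H = 13950/7357.4 = 1.8961; exp(−1.8961) = 0.15015.
P = 97.91 × 0.15015 = 14.701 kPa.

P ≈ 14.7 kPa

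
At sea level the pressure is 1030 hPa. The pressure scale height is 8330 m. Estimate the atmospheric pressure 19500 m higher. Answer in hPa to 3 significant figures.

Barometric formula: P = P₀ exp(−z/H).
z/H = 19500/8330.0 = 2.3409; exp(−2.3409) = 0.096241.
P = 1030 × 0.096241 = 99.128 hPa.

P ≈ 99.1 hPa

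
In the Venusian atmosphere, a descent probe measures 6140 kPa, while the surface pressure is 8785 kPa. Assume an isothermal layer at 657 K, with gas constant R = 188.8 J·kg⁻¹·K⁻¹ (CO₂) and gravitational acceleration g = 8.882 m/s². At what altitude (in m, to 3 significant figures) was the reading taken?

z ≈ 5000 m

Scale height: H = RT/g = 188.8 × 657 / 8.882 = 13966 m.
Invert the barometric formula: z = H ln(P₀/P).
P₀/P = 8785/6140 = 1.4308; ln(1.4308) = 0.35823.
z = 13966 × 0.35823 = 5003.0 m.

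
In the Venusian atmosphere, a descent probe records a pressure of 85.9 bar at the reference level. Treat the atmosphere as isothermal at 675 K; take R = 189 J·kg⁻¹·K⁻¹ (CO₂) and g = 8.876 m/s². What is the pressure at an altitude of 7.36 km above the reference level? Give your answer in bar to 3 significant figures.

Scale height: H = RT/g = 189 × 675 / 8.876 = 14373 m.
Barometric formula: P = P₀ exp(−z/H).
z/H = 7360.0/14373 = 0.51207; exp(−0.51207) = 0.59925.
P = 85.9 × 0.59925 = 51.476 bar.

P ≈ 51.5 bar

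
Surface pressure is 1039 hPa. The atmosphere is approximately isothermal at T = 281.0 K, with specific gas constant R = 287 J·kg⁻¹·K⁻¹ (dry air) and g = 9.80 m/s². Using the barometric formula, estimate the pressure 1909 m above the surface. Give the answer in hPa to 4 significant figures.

P ≈ 823.9 hPa

Scale height: H = RT/g = 287 × 281.0 / 9.80 = 8229.3 m.
Barometric formula: P = P₀ exp(−z/H).
z/H = 1909.0/8229.3 = 0.23198; exp(−0.23198) = 0.79296.
P = 1039 × 0.79296 = 823.89 hPa.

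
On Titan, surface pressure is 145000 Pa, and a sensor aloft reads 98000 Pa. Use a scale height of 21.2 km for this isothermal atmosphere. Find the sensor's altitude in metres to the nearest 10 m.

Invert the barometric formula: z = H ln(P₀/P).
P₀/P = 145000/98000 = 1.4796; ln(1.4796) = 0.39177.
z = 21200 × 0.39177 = 8305.5 m.

z ≈ 8310 m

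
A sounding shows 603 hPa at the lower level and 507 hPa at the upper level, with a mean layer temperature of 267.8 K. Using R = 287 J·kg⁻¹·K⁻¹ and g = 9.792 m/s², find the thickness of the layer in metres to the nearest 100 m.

Δz ≈ 1400 m

Hypsometric equation: Δz = (R T̄/g) ln(P₁/P₂).
R T̄/g = 287 × 267.8 / 9.792 = 7849.1 m.
ln(603/507) = ln(1.1893) = 0.17336.
Δz = 7849.1 × 0.17336 = 1360.7 m.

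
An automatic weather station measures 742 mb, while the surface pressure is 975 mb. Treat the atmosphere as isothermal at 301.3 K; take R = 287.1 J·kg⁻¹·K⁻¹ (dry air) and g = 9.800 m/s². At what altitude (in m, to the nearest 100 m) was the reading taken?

Scale height: H = RT/g = 287.1 × 301.3 / 9.800 = 8826.9 m.
Invert the barometric formula: z = H ln(P₀/P).
P₀/P = 975/742 = 1.3140; ln(1.3140) = 0.27308.
z = 8826.9 × 0.27308 = 2410.4 m.

z ≈ 2400 m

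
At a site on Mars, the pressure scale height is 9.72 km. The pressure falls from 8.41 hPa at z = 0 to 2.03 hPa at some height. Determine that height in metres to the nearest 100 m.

z ≈ 13800 m

Invert the barometric formula: z = H ln(P₀/P).
P₀/P = 8.41/2.03 = 4.1429; ln(4.1429) = 1.4214.
z = 9720.0 × 1.4214 = 13816 m.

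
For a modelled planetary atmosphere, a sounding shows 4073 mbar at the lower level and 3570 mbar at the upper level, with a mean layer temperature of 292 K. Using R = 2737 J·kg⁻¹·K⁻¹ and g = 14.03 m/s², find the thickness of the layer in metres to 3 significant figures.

Δz ≈ 7510 m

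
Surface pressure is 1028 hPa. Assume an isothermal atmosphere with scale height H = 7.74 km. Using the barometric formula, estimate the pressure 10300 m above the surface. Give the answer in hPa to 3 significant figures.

P ≈ 272 hPa

Barometric formula: P = P₀ exp(−z/H).
z/H = 10300/7740.0 = 1.3307; exp(−1.3307) = 0.26429.
P = 1028 × 0.26429 = 271.69 hPa.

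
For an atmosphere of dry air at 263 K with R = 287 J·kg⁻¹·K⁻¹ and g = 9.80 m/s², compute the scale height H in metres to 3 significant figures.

H ≈ 7700 m

The scale height of an isothermal atmosphere is H = RT/g.
H = 287 × 263 / 9.80 = 75481/9.80 = 7702.1 m.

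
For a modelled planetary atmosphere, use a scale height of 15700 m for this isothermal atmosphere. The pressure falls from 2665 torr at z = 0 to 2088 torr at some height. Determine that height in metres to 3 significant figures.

Invert the barometric formula: z = H ln(P₀/P).
P₀/P = 2665/2088 = 1.2763; ln(1.2763) = 0.24397.
z = 15700 × 0.24397 = 3830.3 m.

z ≈ 3830 m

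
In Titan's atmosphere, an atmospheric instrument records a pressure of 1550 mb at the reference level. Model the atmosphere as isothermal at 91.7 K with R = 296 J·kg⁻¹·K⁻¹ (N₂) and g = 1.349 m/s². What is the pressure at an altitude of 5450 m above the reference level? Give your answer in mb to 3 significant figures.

P ≈ 1180 mb

Scale height: H = RT/g = 296 × 91.7 / 1.349 = 20121 m.
Barometric formula: P = P₀ exp(−z/H).
z/H = 5450.0/20121 = 0.27086; exp(−0.27086) = 0.76272.
P = 1550 × 0.76272 = 1182.2 mb.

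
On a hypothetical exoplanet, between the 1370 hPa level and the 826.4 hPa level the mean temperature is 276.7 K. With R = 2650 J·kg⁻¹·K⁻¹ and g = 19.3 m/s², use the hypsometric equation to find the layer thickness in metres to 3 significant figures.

Hypsometric equation: Δz = (R T̄/g) ln(P₁/P₂).
R T̄/g = 2650 × 276.7 / 19.3 = 37992 m.
ln(1370/826.4) = ln(1.6578) = 0.50549.
Δz = 37992 × 0.50549 = 19205 m.

Δz ≈ 19200 m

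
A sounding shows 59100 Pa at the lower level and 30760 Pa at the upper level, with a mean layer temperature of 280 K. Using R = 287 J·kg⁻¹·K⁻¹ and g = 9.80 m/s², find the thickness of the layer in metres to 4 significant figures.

Hypsometric equation: Δz = (R T̄/g) ln(P₁/P₂).
R T̄/g = 287 × 280 / 9.80 = 8200.0 m.
ln(59100/30760) = ln(1.9213) = 0.65300.
Δz = 8200.0 × 0.65300 = 5354.6 m.

Δz ≈ 5355 m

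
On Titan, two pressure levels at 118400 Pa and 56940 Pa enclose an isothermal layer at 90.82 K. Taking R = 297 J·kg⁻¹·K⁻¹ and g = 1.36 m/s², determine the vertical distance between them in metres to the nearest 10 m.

Hypsometric equation: Δz = (R T̄/g) ln(P₁/P₂).
R T̄/g = 297 × 90.82 / 1.36 = 19833 m.
ln(118400/56940) = ln(2.0794) = 0.73208.
Δz = 19833 × 0.73208 = 14519 m.

Δz ≈ 14520 m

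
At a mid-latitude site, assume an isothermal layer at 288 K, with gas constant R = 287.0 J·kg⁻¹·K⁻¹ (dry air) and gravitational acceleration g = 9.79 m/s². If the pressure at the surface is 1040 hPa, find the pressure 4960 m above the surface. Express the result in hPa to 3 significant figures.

P ≈ 578 hPa

Scale height: H = RT/g = 287.0 × 288 / 9.79 = 8442.9 m.
Barometric formula: P = P₀ exp(−z/H).
z/H = 4960.0/8442.9 = 0.58748; exp(−0.58748) = 0.55573.
P = 1040 × 0.55573 = 577.96 hPa.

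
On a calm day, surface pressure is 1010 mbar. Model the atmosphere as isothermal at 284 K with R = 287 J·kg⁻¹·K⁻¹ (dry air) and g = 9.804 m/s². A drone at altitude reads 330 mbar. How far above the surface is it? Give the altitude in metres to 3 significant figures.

z ≈ 9300 m

Scale height: H = RT/g = 287 × 284 / 9.804 = 8313.7 m.
Invert the barometric formula: z = H ln(P₀/P).
P₀/P = 1010/330 = 3.0606; ln(3.0606) = 1.1186.
z = 8313.7 × 1.1186 = 9299.7 m.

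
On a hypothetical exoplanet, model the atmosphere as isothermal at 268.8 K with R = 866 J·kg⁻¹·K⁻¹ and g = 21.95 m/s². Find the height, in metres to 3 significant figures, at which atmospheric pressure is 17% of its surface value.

Scale height: H = RT/g = 866 × 268.8 / 21.95 = 10605 m.
Set P/P₀ = exp(−z/H) = 0.17, so z = −H ln(0.17).
−ln(0.17) = 1.7720; z = 10605 × 1.7720 = 18792 m.

z ≈ 18800 m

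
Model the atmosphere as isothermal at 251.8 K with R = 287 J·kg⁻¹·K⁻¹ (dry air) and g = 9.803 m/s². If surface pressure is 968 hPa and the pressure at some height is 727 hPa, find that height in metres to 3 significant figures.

z ≈ 2110 m

Scale height: H = RT/g = 287 × 251.8 / 9.803 = 7371.9 m.
Invert the barometric formula: z = H ln(P₀/P).
P₀/P = 968/727 = 1.3315; ln(1.3315) = 0.28631.
z = 7371.9 × 0.28631 = 2110.6 m.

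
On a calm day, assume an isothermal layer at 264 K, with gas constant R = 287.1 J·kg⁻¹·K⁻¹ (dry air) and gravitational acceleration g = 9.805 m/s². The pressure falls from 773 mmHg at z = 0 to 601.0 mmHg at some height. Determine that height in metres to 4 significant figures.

Scale height: H = RT/g = 287.1 × 264 / 9.805 = 7730.2 m.
Invert the barometric formula: z = H ln(P₀/P).
P₀/P = 773/601.0 = 1.2862; ln(1.2862) = 0.25169.
z = 7730.2 × 0.25169 = 1945.6 m.

z ≈ 1946 m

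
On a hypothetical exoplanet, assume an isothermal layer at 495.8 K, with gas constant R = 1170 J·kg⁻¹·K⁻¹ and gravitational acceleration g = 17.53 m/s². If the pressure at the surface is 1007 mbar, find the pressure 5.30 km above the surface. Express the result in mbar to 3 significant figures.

Scale height: H = RT/g = 1170 × 495.8 / 17.53 = 33091 m.
Barometric formula: P = P₀ exp(−z/H).
z/H = 5300.0/33091 = 0.16016; exp(−0.16016) = 0.85201.
P = 1007 × 0.85201 = 857.97 mbar.

P ≈ 858 mbar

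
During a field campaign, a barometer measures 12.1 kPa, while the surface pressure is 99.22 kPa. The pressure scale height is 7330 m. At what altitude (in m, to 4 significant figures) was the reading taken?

z ≈ 15420 m

Invert the barometric formula: z = H ln(P₀/P).
P₀/P = 99.22/12.1 = 8.2000; ln(8.2000) = 2.1041.
z = 7330.0 × 2.1041 = 15423 m.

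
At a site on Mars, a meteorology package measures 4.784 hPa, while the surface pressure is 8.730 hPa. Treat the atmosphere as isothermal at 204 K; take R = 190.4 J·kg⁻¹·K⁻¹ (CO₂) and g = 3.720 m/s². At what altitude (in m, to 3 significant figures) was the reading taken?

z ≈ 6280 m

Scale height: H = RT/g = 190.4 × 204 / 3.720 = 10441 m.
Invert the barometric formula: z = H ln(P₀/P).
P₀/P = 8.730/4.784 = 1.8248; ln(1.8248) = 0.60147.
z = 10441 × 0.60147 = 6279.9 m.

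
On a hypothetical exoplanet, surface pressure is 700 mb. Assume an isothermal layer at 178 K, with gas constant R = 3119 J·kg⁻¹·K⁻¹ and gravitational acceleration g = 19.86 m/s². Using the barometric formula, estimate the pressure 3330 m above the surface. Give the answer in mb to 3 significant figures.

Scale height: H = RT/g = 3119 × 178 / 19.86 = 27955 m.
Barometric formula: P = P₀ exp(−z/H).
z/H = 3330.0/27955 = 0.11912; exp(−0.11912) = 0.88770.
P = 700 × 0.88770 = 621.39 mb.

P ≈ 621 mb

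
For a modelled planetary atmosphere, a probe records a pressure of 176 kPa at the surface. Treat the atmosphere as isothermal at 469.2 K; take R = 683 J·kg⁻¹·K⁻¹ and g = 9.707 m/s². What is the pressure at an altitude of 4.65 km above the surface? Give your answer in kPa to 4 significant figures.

P ≈ 152.9 kPa

Scale height: H = RT/g = 683 × 469.2 / 9.707 = 33014 m.
Barometric formula: P = P₀ exp(−z/H).
z/H = 4650.0/33014 = 0.14085; exp(−0.14085) = 0.86862.
P = 176 × 0.86862 = 152.88 kPa.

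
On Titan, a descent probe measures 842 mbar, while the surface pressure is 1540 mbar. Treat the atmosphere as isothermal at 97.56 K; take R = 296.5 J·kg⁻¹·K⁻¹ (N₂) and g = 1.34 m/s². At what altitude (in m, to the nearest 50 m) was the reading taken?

z ≈ 13050 m

Scale height: H = RT/g = 296.5 × 97.56 / 1.34 = 21587 m.
Invert the barometric formula: z = H ln(P₀/P).
P₀/P = 1540/842 = 1.8290; ln(1.8290) = 0.60377.
z = 21587 × 0.60377 = 13034 m.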